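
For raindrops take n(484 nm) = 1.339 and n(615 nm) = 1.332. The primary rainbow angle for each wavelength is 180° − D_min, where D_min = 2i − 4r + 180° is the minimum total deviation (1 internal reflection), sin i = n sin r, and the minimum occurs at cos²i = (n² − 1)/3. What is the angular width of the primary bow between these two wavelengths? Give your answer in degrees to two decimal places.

At 484 nm (n = 1.339): cos²i = 0.26431 → i = 59.062°, r = 39.834°, D_min = 138.786°, rainbow angle = 41.214°.
At 615 nm (n = 1.332): cos²i = 0.25807 → i = 59.469°, r = 40.290°, D_min = 137.776°, rainbow angle = 42.224°.
Angular width = |41.214° − 42.224°| = 1.010°.

1.01°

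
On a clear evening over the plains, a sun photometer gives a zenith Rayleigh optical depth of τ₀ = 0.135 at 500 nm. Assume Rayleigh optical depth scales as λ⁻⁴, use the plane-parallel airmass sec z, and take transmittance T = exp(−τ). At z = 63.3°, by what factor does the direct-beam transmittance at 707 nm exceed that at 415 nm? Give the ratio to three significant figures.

1.75

Airmass: sec 63.3° = 2.2256.
τ(707 nm) = 0.135 × (500/707)⁴ × 2.2256 = 0.135 × 0.2502 × 2.2256 = 0.0752.
τ(415 nm) = 0.135 × (500/415)⁴ × 2.2256 = 0.135 × 2.1071 × 2.2256 = 0.6331.
T(707)/T(415) = exp(τ_B − τ_A) = exp(0.5579) = 1.7471.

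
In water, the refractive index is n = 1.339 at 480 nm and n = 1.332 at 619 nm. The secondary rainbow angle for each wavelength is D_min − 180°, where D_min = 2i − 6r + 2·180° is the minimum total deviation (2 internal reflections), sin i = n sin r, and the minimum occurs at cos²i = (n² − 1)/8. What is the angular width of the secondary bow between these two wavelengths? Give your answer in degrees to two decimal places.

1.82°

At 480 nm (n = 1.339): cos²i = 0.09912 → i = 71.650°, r = 45.141°, D_min = 232.451°, rainbow angle = 52.451°.
At 619 nm (n = 1.332): cos²i = 0.09678 → i = 71.875°, r = 45.520°, D_min = 230.628°, rainbow angle = 50.628°.
Angular width = |52.451° − 50.628°| = 1.823°.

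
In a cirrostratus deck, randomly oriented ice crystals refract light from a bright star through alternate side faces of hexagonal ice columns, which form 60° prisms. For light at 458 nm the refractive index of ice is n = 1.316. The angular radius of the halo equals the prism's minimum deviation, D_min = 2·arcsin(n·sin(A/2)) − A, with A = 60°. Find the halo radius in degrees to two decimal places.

22.30°

n·sin(A/2) = 1.316 × sin 30° = 1.316 × 0.5000 = 0.6580.
D_min = 2·arcsin(0.6580) − 60° = 2 × 41.148° − 60° = 22.295°.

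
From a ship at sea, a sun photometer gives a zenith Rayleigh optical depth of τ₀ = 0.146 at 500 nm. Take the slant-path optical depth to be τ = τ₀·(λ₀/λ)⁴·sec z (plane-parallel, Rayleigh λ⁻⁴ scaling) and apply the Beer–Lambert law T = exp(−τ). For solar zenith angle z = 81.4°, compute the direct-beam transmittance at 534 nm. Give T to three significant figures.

sec 81.4° = 6.6874.
τ = 0.146 × (500/534)⁴ × 6.6874 = 0.146 × 0.7686 × 6.6874 = 0.7505.
T = exp(−0.7505) = 0.4722.

0.472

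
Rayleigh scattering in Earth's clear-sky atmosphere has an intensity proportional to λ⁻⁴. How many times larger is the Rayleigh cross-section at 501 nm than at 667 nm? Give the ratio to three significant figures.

Rayleigh scattering ∝ λ⁻⁴, so the ratio of coefficients is the inverse fourth power of the wavelength ratio.
σ(501)/σ(667) = (667/501)⁴ = (1.3313)⁴ = 3.142.

3.14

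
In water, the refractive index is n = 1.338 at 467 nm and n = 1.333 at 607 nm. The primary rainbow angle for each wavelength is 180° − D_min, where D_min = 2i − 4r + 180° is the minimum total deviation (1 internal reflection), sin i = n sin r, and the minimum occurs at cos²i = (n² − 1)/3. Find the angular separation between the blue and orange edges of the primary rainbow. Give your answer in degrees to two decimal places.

0.72°

At 467 nm (n = 1.338): cos²i = 0.26341 → i = 59.120°, r = 39.899°, D_min = 138.643°, rainbow angle = 41.357°.
At 607 nm (n = 1.333): cos²i = 0.25896 → i = 59.410°, r = 40.225°, D_min = 137.922°, rainbow angle = 42.078°.
Angular width = |41.357° − 42.078°| = 0.722°.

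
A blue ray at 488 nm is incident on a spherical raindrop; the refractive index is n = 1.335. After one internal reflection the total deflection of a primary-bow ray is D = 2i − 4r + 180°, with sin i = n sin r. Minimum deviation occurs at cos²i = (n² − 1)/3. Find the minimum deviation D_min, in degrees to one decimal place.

138.2°

cos²i = (1.78222 − 1)/3 = 0.26074; i = arccos(0.51063) = 59.294°.
sin r = sin 59.294°/1.335 = 0.64405; r = 40.094°.
D_min = 2·59.294° − 4·40.094° + 180° = 138.212°.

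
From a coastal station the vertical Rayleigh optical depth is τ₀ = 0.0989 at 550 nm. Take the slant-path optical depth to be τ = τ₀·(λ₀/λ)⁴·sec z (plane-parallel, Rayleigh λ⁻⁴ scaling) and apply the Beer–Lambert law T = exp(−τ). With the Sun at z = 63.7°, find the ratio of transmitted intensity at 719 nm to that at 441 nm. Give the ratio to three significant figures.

1.59

Airmass: sec 63.7° = 2.2570.
τ(719 nm) = 0.0989 × (550/719)⁴ × 2.2570 = 0.0989 × 0.3424 × 2.2570 = 0.0764.
τ(441 nm) = 0.0989 × (550/441)⁴ × 2.2570 = 0.0989 × 2.4193 × 2.2570 = 0.5400.
T(719)/T(441) = exp(τ_B − τ_A) = exp(0.4636) = 1.5898.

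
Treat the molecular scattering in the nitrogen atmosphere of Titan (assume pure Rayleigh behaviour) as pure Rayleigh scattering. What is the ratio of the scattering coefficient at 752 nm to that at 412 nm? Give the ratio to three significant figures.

Rayleigh scattering ∝ λ⁻⁴, so the ratio of coefficients is the inverse fourth power of the wavelength ratio.
σ(752)/σ(412) = (412/752)⁴ = (0.5479)⁴ = 0.0901.

0.0901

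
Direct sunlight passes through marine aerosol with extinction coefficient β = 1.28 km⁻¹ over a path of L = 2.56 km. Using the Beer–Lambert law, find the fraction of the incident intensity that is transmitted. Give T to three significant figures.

0.0377

τ = β·L = 1.28 × 2.56 = 3.2768.
T = exp(−3.2768) = 0.0377.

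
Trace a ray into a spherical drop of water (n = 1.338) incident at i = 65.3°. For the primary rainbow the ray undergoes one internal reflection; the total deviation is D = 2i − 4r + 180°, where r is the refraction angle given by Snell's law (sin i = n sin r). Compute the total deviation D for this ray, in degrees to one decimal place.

sin r = sin 65.3° / 1.338 = 0.9085/1.338 = 0.6790; r = 42.77°.
D = 2·65.3° − 4·42.77° + 180° = 130.60° − 171.06° + 180° = 139.54°.

139.5°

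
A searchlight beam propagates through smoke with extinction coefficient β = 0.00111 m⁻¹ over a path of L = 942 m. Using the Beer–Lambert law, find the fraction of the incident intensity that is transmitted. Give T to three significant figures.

τ = β·L = 0.00111 × 942 = 1.0456.
T = exp(−1.0456) = 0.3515.

0.351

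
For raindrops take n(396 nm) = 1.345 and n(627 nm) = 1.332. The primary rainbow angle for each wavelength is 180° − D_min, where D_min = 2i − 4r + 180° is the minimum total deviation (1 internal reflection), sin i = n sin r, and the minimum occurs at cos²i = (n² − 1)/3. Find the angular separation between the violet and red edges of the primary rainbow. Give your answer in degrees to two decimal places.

At 396 nm (n = 1.345): cos²i = 0.26967 → i = 58.715°, r = 39.448°, D_min = 139.635°, rainbow angle = 40.365°.
At 627 nm (n = 1.332): cos²i = 0.25807 → i = 59.469°, r = 40.290°, D_min = 137.776°, rainbow angle = 42.224°.
Angular width = |40.365° − 42.224°| = 1.859°.

1.86°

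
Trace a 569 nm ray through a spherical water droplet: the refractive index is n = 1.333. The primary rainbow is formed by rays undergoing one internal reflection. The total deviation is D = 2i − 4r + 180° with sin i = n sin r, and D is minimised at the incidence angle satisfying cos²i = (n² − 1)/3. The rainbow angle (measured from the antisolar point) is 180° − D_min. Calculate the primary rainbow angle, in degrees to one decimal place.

42.1°

cos²i = (1.77689 − 1)/3 = 0.25896; i = arccos(0.50888) = 59.410°.
sin r = sin 59.410°/1.333 = 0.64579; r = 40.225°.
D_min = 2·59.410° − 4·40.225° + 180° = 137.922°.
Rainbow angle = 180° − D_min = 42.078°.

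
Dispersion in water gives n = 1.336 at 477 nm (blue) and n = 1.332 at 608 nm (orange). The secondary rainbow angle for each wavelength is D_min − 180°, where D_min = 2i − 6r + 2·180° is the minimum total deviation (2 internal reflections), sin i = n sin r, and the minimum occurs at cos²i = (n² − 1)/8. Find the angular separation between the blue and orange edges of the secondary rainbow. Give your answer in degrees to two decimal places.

1.05°

At 477 nm (n = 1.336): cos²i = 0.09811 → i = 71.746°, r = 45.303°, D_min = 231.674°, rainbow angle = 51.674°.
At 608 nm (n = 1.332): cos²i = 0.09678 → i = 71.875°, r = 45.520°, D_min = 230.628°, rainbow angle = 50.628°.
Angular width = |51.674° − 50.628°| = 1.046°.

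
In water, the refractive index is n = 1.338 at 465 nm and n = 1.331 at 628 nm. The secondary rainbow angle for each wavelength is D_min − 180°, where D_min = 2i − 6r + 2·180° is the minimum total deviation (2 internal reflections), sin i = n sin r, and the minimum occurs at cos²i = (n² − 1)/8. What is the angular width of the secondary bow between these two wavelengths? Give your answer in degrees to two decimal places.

1.83°

At 465 nm (n = 1.338): cos²i = 0.09878 → i = 71.682°, r = 45.195°, D_min = 232.193°, rainbow angle = 52.193°.
At 628 nm (n = 1.331): cos²i = 0.09645 → i = 71.907°, r = 45.575°, D_min = 230.365°, rainbow angle = 50.365°.
Angular width = |52.193° − 50.365°| = 1.828°.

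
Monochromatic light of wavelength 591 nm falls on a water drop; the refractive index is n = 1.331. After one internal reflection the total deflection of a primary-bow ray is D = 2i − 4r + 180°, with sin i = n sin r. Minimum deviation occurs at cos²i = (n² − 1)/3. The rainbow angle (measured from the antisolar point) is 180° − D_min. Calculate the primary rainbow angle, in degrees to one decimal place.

42.4°

cos²i = (1.77156 − 1)/3 = 0.25719; i = arccos(0.50714) = 59.527°.
sin r = sin 59.527°/1.331 = 0.64753; r = 40.356°.
D_min = 2·59.527° − 4·40.356° + 180° = 137.630°.
Rainbow angle = 180° − D_min = 42.370°.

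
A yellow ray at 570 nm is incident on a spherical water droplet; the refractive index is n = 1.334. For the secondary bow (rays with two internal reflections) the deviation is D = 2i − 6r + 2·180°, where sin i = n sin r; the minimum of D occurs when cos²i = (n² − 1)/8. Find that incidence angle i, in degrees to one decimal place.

cos²i = (1.334² − 1)/8 = (1.77956 − 1)/8 = 0.09744.
cos i = 0.31216, so i = 71.810°.

71.8°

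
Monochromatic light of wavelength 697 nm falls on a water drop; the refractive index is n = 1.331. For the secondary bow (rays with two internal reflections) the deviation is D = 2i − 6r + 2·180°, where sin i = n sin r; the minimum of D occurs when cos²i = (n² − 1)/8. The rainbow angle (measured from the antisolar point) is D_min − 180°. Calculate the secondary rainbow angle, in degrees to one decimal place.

50.4°

cos²i = (1.77156 − 1)/8 = 0.09645; i = arccos(0.31056) = 71.907°.
sin r = sin 71.907°/1.331 = 0.71417; r = 45.575°.
D_min = 2·71.907° − 6·45.575° + 360° = 230.365°.
Rainbow angle = D_min − 180° = 50.365°.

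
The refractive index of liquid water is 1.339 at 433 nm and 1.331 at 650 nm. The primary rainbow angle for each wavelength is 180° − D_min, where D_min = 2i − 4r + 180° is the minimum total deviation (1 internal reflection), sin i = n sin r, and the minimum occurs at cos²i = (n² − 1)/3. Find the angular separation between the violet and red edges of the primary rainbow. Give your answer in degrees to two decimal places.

At 433 nm (n = 1.339): cos²i = 0.26431 → i = 59.062°, r = 39.834°, D_min = 138.786°, rainbow angle = 41.214°.
At 650 nm (n = 1.331): cos²i = 0.25719 → i = 59.527°, r = 40.356°, D_min = 137.630°, rainbow angle = 42.370°.
Angular width = |41.214° − 42.370°| = 1.156°.

1.16°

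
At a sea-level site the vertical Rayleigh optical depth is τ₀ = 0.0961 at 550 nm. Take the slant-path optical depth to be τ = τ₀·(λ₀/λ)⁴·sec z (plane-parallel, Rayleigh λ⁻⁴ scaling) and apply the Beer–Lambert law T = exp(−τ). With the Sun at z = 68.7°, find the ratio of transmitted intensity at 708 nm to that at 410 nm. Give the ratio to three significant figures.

2.14

Airmass: sec 68.7° = 2.7529.
τ(708 nm) = 0.0961 × (550/708)⁴ × 2.7529 = 0.0961 × 0.3642 × 2.7529 = 0.0963.
τ(410 nm) = 0.0961 × (550/410)⁴ × 2.7529 = 0.0961 × 3.2383 × 2.7529 = 0.8567.
T(708)/T(410) = exp(τ_B − τ_A) = exp(0.7604) = 2.1390.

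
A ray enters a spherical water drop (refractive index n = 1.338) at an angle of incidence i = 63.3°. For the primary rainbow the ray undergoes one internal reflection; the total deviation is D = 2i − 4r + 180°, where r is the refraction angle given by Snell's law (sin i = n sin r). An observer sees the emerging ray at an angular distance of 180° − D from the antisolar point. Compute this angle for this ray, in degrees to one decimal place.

sin r = sin 63.3° / 1.338 = 0.8934/1.338 = 0.6677; r = 41.89°.
D = 2·63.3° − 4·41.89° + 180° = 126.60° − 167.56° + 180° = 139.04°.
Angle from antisolar point = 180° − D = 40.96°.

41.0°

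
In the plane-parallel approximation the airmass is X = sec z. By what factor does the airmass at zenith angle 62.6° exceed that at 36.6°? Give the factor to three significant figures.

1.74

X(62.6°)/X(36.6°) = sec 62.6° / sec 36.6° = cos 36.6° / cos 62.6° = 0.8028/0.4602 = 1.7445.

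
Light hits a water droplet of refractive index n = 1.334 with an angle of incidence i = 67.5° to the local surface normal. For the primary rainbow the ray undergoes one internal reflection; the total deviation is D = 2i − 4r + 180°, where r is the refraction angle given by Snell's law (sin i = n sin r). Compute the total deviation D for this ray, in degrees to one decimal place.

139.7°

sin r = sin 67.5° / 1.334 = 0.9239/1.334 = 0.6926; r = 43.83°.
D = 2·67.5° − 4·43.83° + 180° = 135.00° − 175.33° + 180° = 139.67°.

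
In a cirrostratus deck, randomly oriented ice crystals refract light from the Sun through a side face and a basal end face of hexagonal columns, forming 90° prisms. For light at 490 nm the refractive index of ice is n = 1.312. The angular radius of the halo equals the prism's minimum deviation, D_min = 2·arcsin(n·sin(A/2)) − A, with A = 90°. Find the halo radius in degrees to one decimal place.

46.2°

n·sin(A/2) = 1.312 × sin 45° = 1.312 × 0.7071 = 0.9277.
D_min = 2·arcsin(0.9277) − 90° = 2 × 68.083° − 90° = 46.166°.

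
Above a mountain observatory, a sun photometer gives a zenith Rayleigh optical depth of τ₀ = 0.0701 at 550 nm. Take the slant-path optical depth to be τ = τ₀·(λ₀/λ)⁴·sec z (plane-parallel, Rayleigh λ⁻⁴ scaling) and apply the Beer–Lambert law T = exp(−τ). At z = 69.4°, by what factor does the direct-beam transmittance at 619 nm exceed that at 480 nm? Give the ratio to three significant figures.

1.25

Airmass: sec 69.4° = 2.8422.
τ(619 nm) = 0.0701 × (550/619)⁴ × 2.8422 = 0.0701 × 0.6233 × 2.8422 = 0.1242.
τ(480 nm) = 0.0701 × (550/480)⁴ × 2.8422 = 0.0701 × 1.7238 × 2.8422 = 0.3434.
T(619)/T(480) = exp(τ_B − τ_A) = exp(0.2193) = 1.2452.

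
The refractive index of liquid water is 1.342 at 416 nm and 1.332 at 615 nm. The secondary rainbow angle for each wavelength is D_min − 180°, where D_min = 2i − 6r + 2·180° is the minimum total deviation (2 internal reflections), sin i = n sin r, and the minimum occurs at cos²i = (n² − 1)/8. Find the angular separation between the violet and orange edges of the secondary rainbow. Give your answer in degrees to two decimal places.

2.59°

At 416 nm (n = 1.342): cos²i = 0.10012 → i = 71.554°, r = 44.981°, D_min = 233.222°, rainbow angle = 53.222°.
At 615 nm (n = 1.332): cos²i = 0.09678 → i = 71.875°, r = 45.520°, D_min = 230.628°, rainbow angle = 50.628°.
Angular width = |53.222° − 50.628°| = 2.594°.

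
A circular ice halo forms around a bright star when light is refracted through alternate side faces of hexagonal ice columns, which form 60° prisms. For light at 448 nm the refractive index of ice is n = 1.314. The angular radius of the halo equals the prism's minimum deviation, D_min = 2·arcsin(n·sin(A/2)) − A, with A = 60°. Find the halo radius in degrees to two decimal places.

22.14°

n·sin(A/2) = 1.314 × sin 30° = 1.314 × 0.5000 = 0.6570.
D_min = 2·arcsin(0.6570) − 60° = 2 × 41.071° − 60° = 22.143°.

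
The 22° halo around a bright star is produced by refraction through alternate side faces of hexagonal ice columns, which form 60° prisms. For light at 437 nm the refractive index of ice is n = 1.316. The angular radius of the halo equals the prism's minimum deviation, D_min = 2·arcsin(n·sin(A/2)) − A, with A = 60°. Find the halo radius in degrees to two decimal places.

n·sin(A/2) = 1.316 × sin 30° = 1.316 × 0.5000 = 0.6580.
D_min = 2·arcsin(0.6580) − 60° = 2 × 41.148° − 60° = 22.295°.

22.30°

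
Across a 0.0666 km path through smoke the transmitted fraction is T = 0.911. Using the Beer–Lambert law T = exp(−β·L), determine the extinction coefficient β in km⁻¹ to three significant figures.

1.40 km⁻¹

Beer–Lambert: T = exp(−βL) ⇒ β = −ln(T)/L = −ln(0.911)/0.0666 = 0.0932/0.0666 = 1.4 km⁻¹.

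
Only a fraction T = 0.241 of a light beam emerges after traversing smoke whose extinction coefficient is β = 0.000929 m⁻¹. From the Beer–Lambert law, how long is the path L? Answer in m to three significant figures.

1530 m

Beer–Lambert: T = exp(−βL) ⇒ L = −ln(T)/β = −ln(0.241)/0.000929 = 1.4230/0.000929 = 1532 m.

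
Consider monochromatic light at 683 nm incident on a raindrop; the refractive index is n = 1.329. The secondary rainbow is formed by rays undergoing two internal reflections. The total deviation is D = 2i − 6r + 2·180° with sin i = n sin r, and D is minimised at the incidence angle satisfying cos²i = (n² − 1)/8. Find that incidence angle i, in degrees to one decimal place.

72.0°

cos²i = (1.329² − 1)/8 = (1.76624 − 1)/8 = 0.09578.
cos i = 0.30948, so i = 71.972°.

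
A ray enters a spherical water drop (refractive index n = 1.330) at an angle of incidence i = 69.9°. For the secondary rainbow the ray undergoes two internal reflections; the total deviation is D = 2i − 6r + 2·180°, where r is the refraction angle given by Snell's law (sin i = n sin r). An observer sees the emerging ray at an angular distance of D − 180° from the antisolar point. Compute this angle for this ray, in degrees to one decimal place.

50.3°

sin r = sin 69.9° / 1.330 = 0.9391/1.330 = 0.7061; r = 44.92°.
D = 2·69.9° − 6·44.92° + 2·180° = 139.80° − 269.50° + 360° = 230.30°.
Angle from antisolar point = D − 180° = 50.30°.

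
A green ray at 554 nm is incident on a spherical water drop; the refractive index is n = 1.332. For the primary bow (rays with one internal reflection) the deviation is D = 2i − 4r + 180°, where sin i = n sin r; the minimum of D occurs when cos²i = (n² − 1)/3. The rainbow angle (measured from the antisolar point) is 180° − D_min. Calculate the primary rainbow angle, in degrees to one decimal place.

cos²i = (1.77422 − 1)/3 = 0.25807; i = arccos(0.50801) = 59.469°.
sin r = sin 59.469°/1.332 = 0.64666; r = 40.290°.
D_min = 2·59.469° − 4·40.290° + 180° = 137.776°.
Rainbow angle = 180° − D_min = 42.224°.

42.2°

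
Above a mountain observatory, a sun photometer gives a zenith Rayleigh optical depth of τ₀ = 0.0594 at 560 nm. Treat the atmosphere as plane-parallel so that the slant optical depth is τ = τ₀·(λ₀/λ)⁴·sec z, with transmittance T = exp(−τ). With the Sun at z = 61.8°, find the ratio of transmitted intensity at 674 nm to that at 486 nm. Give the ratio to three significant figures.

1.18

Airmass: sec 61.8° = 2.1162.
τ(674 nm) = 0.0594 × (560/674)⁴ × 2.1162 = 0.0594 × 0.4766 × 2.1162 = 0.0599.
τ(486 nm) = 0.0594 × (560/486)⁴ × 2.1162 = 0.0594 × 1.7628 × 2.1162 = 0.2216.
T(674)/T(486) = exp(τ_B − τ_A) = exp(0.1617) = 1.1755.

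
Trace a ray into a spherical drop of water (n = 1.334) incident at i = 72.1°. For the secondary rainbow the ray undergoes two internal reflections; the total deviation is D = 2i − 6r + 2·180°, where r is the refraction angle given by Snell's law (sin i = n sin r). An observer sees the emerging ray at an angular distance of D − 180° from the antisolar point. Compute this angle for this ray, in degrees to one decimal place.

sin r = sin 72.1° / 1.334 = 0.9516/1.334 = 0.7133; r = 45.51°.
D = 2·72.1° − 6·45.51° + 2·180° = 144.20° − 273.04° + 360° = 231.16°.
Angle from antisolar point = D − 180° = 51.16°.

51.2°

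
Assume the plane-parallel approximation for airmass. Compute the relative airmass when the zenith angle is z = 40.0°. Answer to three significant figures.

1.31

X = sec z = 1/cos 40.0° = 1/0.7660 = 1.3054.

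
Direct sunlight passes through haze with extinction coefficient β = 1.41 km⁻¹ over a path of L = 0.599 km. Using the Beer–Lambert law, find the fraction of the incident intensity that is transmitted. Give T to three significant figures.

0.430

τ = β·L = 1.41 × 0.599 = 0.8446.
T = exp(−0.8446) = 0.4297.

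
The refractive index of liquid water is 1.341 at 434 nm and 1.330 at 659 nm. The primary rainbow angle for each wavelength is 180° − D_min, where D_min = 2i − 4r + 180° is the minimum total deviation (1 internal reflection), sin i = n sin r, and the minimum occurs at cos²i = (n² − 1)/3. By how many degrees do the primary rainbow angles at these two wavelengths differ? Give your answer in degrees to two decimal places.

1.59°

At 434 nm (n = 1.341): cos²i = 0.26609 → i = 58.946°, r = 39.705°, D_min = 139.071°, rainbow angle = 40.929°.
At 659 nm (n = 1.330): cos²i = 0.25630 → i = 59.585°, r = 40.422°, D_min = 137.484°, rainbow angle = 42.516°.
Angular width = |40.929° − 42.516°| = 1.588°.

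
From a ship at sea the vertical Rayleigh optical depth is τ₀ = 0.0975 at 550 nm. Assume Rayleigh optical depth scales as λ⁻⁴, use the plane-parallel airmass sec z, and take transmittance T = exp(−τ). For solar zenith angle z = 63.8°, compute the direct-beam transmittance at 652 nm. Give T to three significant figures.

0.894

sec 63.8° = 2.2650.
τ = 0.0975 × (550/652)⁴ × 2.2650 = 0.0975 × 0.5064 × 2.2650 = 0.1118.
T = exp(−0.1118) = 0.8942.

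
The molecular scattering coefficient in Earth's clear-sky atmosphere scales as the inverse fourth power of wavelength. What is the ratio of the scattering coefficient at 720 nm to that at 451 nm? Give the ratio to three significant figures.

Rayleigh scattering ∝ λ⁻⁴, so the ratio of coefficients is the inverse fourth power of the wavelength ratio.
σ(720)/σ(451) = (451/720)⁴ = (0.6264)⁴ = 0.1539.

0.154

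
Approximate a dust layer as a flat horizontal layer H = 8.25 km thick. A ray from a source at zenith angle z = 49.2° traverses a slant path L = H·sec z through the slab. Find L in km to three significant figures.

sec z = 1/cos 49.2° = 1.5304.
L = 8.25 × 1.5304 = 12.626 km.

12.6 km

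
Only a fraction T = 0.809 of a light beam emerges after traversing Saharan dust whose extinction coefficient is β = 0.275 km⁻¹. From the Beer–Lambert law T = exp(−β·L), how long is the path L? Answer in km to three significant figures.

Beer–Lambert: T = exp(−βL) ⇒ L = −ln(T)/β = −ln(0.809)/0.275 = 0.2120/0.275 = 0.7708 km.

0.771 km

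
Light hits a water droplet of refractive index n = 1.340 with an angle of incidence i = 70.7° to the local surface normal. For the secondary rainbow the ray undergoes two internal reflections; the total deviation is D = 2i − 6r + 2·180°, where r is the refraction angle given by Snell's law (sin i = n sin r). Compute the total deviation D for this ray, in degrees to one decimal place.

sin r = sin 70.7° / 1.340 = 0.9438/1.340 = 0.7043; r = 44.78°.
D = 2·70.7° − 6·44.78° + 2·180° = 141.40° − 268.65° + 360° = 232.75°.

232.7°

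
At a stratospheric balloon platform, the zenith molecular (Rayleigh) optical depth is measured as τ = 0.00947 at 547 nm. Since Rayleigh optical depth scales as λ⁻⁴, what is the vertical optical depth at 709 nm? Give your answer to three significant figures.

τ(709 nm) = τ(547 nm) × (547/709)⁴ = 0.00947 × (0.7715)⁴ = 0.00947 × 0.3543 = 0.0034.

0.00336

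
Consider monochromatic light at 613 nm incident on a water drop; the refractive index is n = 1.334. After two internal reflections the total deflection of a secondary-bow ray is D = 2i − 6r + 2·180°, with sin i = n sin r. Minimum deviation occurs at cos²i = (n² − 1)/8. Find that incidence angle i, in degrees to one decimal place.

71.8°

cos²i = (1.334² − 1)/8 = (1.77956 − 1)/8 = 0.09744.
cos i = 0.31216, so i = 71.810°.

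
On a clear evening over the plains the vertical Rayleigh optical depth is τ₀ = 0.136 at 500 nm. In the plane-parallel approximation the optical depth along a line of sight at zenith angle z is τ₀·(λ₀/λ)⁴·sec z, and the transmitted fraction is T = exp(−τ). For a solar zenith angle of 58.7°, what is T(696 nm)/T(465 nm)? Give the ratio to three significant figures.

Airmass: sec 58.7° = 1.9249.
τ(696 nm) = 0.136 × (500/696)⁴ × 1.9249 = 0.136 × 0.2663 × 1.9249 = 0.0697.
τ(465 nm) = 0.136 × (500/465)⁴ × 1.9249 = 0.136 × 1.3368 × 1.9249 = 0.3499.
T(696)/T(465) = exp(τ_B − τ_A) = exp(0.2802) = 1.3234.

1.32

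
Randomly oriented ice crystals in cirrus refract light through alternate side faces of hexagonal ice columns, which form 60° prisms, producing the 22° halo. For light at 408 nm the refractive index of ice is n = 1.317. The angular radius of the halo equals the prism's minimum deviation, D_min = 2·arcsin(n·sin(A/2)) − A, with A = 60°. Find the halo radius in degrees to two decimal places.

n·sin(A/2) = 1.317 × sin 30° = 1.317 × 0.5000 = 0.6585.
D_min = 2·arcsin(0.6585) − 60° = 2 × 41.186° − 60° = 22.371°.

22.37°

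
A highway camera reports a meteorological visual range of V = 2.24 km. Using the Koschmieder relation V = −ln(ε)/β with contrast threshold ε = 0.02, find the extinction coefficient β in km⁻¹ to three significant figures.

β = −ln(0.02) / V = 3.912 / 2.24 = 1.7464 km⁻¹.

1.75 km⁻¹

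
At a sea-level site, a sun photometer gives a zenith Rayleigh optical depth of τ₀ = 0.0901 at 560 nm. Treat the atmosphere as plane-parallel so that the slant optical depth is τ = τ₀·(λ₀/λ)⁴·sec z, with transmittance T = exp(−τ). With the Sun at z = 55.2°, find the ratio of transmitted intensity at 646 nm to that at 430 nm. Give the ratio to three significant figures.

Airmass: sec 55.2° = 1.7522.
τ(646 nm) = 0.0901 × (560/646)⁴ × 1.7522 = 0.0901 × 0.5647 × 1.7522 = 0.0892.
τ(430 nm) = 0.0901 × (560/430)⁴ × 1.7522 = 0.0901 × 2.8766 × 1.7522 = 0.4541.
T(646)/T(430) = exp(τ_B − τ_A) = exp(0.3650) = 1.4405.

1.44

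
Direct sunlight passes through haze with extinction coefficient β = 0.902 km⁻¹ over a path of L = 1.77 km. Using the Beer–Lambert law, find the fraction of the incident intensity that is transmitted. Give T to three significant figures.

0.203

τ = β·L = 0.902 × 1.77 = 1.5965.
T = exp(−1.5965) = 0.2026.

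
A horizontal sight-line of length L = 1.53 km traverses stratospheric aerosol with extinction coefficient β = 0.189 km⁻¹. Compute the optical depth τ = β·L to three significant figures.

τ = β·L = 0.189 × 1.53 = 0.2892.

0.289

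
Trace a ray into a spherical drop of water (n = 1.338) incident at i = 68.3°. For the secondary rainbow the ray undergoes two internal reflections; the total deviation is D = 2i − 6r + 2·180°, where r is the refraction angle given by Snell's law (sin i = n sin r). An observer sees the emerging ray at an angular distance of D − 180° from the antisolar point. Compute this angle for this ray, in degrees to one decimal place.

sin r = sin 68.3° / 1.338 = 0.9291/1.338 = 0.6944; r = 43.98°.
D = 2·68.3° − 6·43.98° + 2·180° = 136.60° − 263.89° + 360° = 232.71°.
Angle from antisolar point = D − 180° = 52.71°.

52.7°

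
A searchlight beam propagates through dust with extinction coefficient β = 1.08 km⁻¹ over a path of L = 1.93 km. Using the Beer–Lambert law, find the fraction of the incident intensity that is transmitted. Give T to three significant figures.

τ = β·L = 1.08 × 1.93 = 2.0844.
T = exp(−2.0844) = 0.1244.

0.124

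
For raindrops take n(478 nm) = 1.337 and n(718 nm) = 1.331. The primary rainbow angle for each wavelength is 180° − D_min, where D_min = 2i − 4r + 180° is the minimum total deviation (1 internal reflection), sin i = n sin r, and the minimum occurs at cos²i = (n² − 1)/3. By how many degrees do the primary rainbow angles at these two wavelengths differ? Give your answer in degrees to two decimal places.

At 478 nm (n = 1.337): cos²i = 0.26252 → i = 59.178°, r = 39.964°, D_min = 138.500°, rainbow angle = 41.500°.
At 718 nm (n = 1.331): cos²i = 0.25719 → i = 59.527°, r = 40.356°, D_min = 137.630°, rainbow angle = 42.370°.
Angular width = |41.500° − 42.370°| = 0.870°.

0.87°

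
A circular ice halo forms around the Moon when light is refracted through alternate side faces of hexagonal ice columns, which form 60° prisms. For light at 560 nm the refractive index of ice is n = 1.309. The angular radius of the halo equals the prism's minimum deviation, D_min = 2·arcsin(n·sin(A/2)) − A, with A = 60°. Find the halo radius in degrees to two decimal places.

n·sin(A/2) = 1.309 × sin 30° = 1.309 × 0.5000 = 0.6545.
D_min = 2·arcsin(0.6545) − 60° = 2 × 40.882° − 60° = 21.763°.

21.76°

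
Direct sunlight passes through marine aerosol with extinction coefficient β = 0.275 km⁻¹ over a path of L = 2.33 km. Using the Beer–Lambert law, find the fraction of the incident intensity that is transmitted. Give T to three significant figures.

0.527

τ = β·L = 0.275 × 2.33 = 0.6408.
T = exp(−0.6408) = 0.5269.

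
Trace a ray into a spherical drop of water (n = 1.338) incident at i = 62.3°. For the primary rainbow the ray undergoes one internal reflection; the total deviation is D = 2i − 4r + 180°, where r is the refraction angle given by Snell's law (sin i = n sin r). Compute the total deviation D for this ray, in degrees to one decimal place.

138.9°

sin r = sin 62.3° / 1.338 = 0.8854/1.338 = 0.6617; r = 41.43°.
D = 2·62.3° − 4·41.43° + 180° = 124.60° − 165.73° + 180° = 138.87°.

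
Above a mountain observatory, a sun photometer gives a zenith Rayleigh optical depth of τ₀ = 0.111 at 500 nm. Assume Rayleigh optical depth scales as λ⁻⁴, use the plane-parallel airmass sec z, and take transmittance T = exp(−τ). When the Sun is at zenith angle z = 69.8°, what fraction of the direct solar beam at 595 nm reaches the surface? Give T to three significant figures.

sec 69.8° = 2.8960.
τ = 0.111 × (500/595)⁴ × 2.8960 = 0.111 × 0.4987 × 2.8960 = 0.1603.
T = exp(−0.1603) = 0.8519.

0.852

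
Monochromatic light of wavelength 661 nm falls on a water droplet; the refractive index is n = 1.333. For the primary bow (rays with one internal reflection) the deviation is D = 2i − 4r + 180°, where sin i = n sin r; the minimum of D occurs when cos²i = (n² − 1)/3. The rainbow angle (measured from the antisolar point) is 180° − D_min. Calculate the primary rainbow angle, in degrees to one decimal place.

42.1°

cos²i = (1.77689 − 1)/3 = 0.25896; i = arccos(0.50888) = 59.410°.
sin r = sin 59.410°/1.333 = 0.64579; r = 40.225°.
D_min = 2·59.410° − 4·40.225° + 180° = 137.922°.
Rainbow angle = 180° − D_min = 42.078°.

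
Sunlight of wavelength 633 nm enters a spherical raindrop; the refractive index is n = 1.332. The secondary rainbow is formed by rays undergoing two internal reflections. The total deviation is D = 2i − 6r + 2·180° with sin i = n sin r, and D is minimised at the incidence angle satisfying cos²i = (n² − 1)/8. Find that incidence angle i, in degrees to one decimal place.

cos²i = (1.332² − 1)/8 = (1.77422 − 1)/8 = 0.09678.
cos i = 0.31109, so i = 71.875°.

71.9°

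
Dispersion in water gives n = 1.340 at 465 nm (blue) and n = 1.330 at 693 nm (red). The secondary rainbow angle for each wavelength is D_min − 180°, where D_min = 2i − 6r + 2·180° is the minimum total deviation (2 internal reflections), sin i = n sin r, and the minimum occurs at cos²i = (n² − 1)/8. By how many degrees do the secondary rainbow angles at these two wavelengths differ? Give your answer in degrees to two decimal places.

2.61°

At 465 nm (n = 1.340): cos²i = 0.09945 → i = 71.618°, r = 45.088°, D_min = 232.709°, rainbow angle = 52.709°.
At 693 nm (n = 1.330): cos²i = 0.09611 → i = 71.940°, r = 45.630°, D_min = 230.101°, rainbow angle = 50.101°.
Angular width = |52.709° − 50.101°| = 2.608°.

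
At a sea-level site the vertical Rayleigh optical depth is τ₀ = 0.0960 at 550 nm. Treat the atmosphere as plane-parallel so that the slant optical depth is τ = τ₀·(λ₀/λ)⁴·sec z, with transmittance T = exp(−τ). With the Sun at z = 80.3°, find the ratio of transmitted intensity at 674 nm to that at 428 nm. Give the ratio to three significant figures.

3.67

Airmass: sec 80.3° = 5.9351.
τ(674 nm) = 0.0960 × (550/674)⁴ × 5.9351 = 0.0960 × 0.4434 × 5.9351 = 0.2526.
τ(428 nm) = 0.0960 × (550/428)⁴ × 5.9351 = 0.0960 × 2.7269 × 5.9351 = 1.5537.
T(674)/T(428) = exp(τ_B − τ_A) = exp(1.3011) = 3.6733.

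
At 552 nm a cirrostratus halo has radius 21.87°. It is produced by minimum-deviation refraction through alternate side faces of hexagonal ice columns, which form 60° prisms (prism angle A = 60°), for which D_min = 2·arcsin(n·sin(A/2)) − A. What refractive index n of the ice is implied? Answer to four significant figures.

Rearranging: n = sin((D_min + A)/2) / sin(A/2).
(D_min + A)/2 = (21.87° + 60°)/2 = 40.935°.
n = sin 40.935° / sin 30° = 0.6552 / 0.5000 = 1.3104.

1.310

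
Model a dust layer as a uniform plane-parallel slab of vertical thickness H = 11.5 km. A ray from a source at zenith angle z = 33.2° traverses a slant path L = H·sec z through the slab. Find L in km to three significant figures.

13.7 km

sec z = 1/cos 33.2° = 1.1951.
L = 11.5 × 1.1951 = 13.743 km.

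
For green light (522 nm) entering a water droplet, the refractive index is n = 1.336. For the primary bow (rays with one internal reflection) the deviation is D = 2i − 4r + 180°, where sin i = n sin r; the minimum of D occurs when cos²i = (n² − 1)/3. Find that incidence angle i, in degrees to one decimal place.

59.2°

cos²i = (1.336² − 1)/3 = (1.78490 − 1)/3 = 0.26163.
cos i = 0.51150, so i = 59.236°.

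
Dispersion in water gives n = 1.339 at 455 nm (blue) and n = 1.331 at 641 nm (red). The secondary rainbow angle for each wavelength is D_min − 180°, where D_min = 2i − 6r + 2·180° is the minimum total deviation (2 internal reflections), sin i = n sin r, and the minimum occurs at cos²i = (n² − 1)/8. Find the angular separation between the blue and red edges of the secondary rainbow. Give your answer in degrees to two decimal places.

2.09°

At 455 nm (n = 1.339): cos²i = 0.09912 → i = 71.650°, r = 45.141°, D_min = 232.451°, rainbow angle = 52.451°.
At 641 nm (n = 1.331): cos²i = 0.09645 → i = 71.907°, r = 45.575°, D_min = 230.365°, rainbow angle = 50.365°.
Angular width = |52.451° − 50.365°| = 2.086°.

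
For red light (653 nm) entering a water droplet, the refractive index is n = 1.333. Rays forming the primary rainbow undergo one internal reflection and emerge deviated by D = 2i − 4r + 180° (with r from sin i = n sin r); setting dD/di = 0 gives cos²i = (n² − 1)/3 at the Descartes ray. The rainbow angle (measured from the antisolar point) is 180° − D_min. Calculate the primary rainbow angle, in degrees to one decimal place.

42.1°

cos²i = (1.77689 − 1)/3 = 0.25896; i = arccos(0.50888) = 59.410°.
sin r = sin 59.410°/1.333 = 0.64579; r = 40.225°.
D_min = 2·59.410° − 4·40.225° + 180° = 137.922°.
Rainbow angle = 180° − D_min = 42.078°.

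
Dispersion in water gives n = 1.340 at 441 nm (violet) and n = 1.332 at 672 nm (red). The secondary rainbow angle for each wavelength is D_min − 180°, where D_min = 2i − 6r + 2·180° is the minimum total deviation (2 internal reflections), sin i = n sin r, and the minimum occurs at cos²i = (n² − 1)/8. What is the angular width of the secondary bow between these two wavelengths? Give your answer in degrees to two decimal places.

At 441 nm (n = 1.340): cos²i = 0.09945 → i = 71.618°, r = 45.088°, D_min = 232.709°, rainbow angle = 52.709°.
At 672 nm (n = 1.332): cos²i = 0.09678 → i = 71.875°, r = 45.520°, D_min = 230.628°, rainbow angle = 50.628°.
Angular width = |52.709° − 50.628°| = 2.080°.

2.08°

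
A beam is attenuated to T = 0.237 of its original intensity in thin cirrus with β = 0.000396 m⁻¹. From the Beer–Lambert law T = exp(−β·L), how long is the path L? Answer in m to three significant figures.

Beer–Lambert: T = exp(−βL) ⇒ L = −ln(T)/β = −ln(0.237)/0.000396 = 1.4397/0.000396 = 3636 m.

3640 m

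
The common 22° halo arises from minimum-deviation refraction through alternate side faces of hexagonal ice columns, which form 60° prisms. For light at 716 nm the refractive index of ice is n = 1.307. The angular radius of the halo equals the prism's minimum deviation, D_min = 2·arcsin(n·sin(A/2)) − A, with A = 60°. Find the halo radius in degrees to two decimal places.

21.61°

n·sin(A/2) = 1.307 × sin 30° = 1.307 × 0.5000 = 0.6535.
D_min = 2·arcsin(0.6535) − 60° = 2 × 40.806° − 60° = 21.612°.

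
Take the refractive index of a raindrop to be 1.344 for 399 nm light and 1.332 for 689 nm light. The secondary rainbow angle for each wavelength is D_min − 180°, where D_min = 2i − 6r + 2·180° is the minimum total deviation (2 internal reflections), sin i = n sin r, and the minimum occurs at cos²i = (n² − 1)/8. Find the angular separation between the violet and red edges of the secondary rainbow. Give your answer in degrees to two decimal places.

At 399 nm (n = 1.344): cos²i = 0.10079 → i = 71.490°, r = 44.874°, D_min = 233.733°, rainbow angle = 53.733°.
At 689 nm (n = 1.332): cos²i = 0.09678 → i = 71.875°, r = 45.520°, D_min = 230.628°, rainbow angle = 50.628°.
Angular width = |53.733° − 50.628°| = 3.104°.

3.10°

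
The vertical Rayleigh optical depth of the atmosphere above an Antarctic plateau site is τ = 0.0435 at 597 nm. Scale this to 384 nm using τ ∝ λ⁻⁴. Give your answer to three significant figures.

τ(384 nm) = τ(597 nm) × (597/384)⁴ = 0.0435 × (1.5547)⁴ = 0.0435 × 5.8421 = 0.2541.

0.254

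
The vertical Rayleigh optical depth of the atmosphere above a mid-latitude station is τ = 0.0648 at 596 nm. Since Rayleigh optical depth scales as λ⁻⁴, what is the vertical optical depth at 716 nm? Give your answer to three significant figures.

0.0311

τ(716 nm) = τ(596 nm) × (596/716)⁴ = 0.0648 × (0.8324)⁴ = 0.0648 × 0.4801 = 0.0311.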